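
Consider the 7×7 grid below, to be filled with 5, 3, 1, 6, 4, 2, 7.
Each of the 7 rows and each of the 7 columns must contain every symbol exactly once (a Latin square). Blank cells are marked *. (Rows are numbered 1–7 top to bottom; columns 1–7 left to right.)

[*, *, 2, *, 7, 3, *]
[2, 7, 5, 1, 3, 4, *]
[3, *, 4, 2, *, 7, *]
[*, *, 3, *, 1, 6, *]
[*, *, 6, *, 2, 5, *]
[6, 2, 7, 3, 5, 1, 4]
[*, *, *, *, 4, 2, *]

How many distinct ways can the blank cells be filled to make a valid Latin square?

8

Row 1, column 1: eliminating its row and column leaves {5, 1, 4}.
Row 1, column 2: eliminating its row and column leaves {5, 1, 6, 4}.
Row 1, column 4: eliminating its row and column leaves {5, 6, 4}.
Row 1, column 7: eliminating its row and column leaves {5, 1, 6}.
Row 2, column 7: eliminating its row and column leaves {6}.
Row 3, column 2: eliminating its row and column leaves {5, 1, 6}.
Row 3, column 5: eliminating its row and column leaves {6}.
Row 3, column 7: eliminating its row and column leaves {5, 1, 6}.
Row 4, column 1: eliminating its row and column leaves {5, 4, 7}.
Row 4, column 2: eliminating its row and column leaves {5, 4}.
Row 4, column 4: eliminating its row and column leaves {5, 4, 7}.
Row 4, column 7: eliminating its row and column leaves {5, 2, 7}.
Row 5, column 1: eliminating its row and column leaves {1, 4, 7}.
Row 5, column 2: eliminating its row and column leaves {3, 1, 4}.
Row 5, column 4: eliminating its row and column leaves {4, 7}.
Row 5, column 7: eliminating its row and column leaves {3, 1, 7}.
Row 7, column 1: eliminating its row and column leaves {5, 1, 7}.
Row 7, column 2: eliminating its row and column leaves {5, 3, 1, 6}.
Row 7, column 3: eliminating its row and column leaves {1}.
Row 7, column 4: eliminating its row and column leaves {5, 6, 7}.
Row 7, column 7: eliminating its row and column leaves {5, 3, 1, 6, 7}.
Enumerating the assignments across these blanks that avoid any row or column repeat gives 8 completions.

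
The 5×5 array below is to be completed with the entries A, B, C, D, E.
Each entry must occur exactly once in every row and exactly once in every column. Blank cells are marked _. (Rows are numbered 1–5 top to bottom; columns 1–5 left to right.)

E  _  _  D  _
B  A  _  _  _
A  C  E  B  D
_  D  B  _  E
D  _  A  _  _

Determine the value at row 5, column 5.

B

Row 1, column 2: row 1 has {D, E} and column 2 has {A, C, D}, leaving only B.
Row 1, column 3: row 1 has {B, D, E} and column 3 has {A, B, E}, leaving only C.
Row 1, column 5: row 1 has {B, C, D, E} and column 5 has {D, E}, leaving only A.
Row 2, column 3: row 2 has {A, B} and column 3 has {A, B, C, E}, leaving only D.
Row 2, column 5: row 2 has {A, B, D} and column 5 has {A, D, E}, leaving only C.
Row 5 already has {A, D} and column 5 already has {A, C, D, E}, so row 5, column 5 must be B.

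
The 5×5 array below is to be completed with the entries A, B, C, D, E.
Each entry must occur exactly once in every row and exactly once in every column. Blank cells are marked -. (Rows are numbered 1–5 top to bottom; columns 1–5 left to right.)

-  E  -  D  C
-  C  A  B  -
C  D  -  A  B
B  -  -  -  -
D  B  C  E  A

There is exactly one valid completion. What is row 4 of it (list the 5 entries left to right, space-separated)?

Row 4, column 2: row 4 has {B} and column 2 has {B, C, D, E}, leaving only A.
Row 4, column 4: row 4 has {A, B} and column 4 has {A, B, D, E}, leaving only C.
Row 1, column 1: row 1 has {C, D, E} and column 1 has {B, C, D}, leaving only A.
Row 1, column 3: row 1 has {A, C, D, E} and column 3 has {A, C}, leaving only B.
Row 2, column 1: row 2 has {A, B, C} and column 1 has {A, B, C, D}, leaving only E.
Row 2, column 5: row 2 has {A, B, C, E} and column 5 has {A, B, C}, leaving only D.
Row 4, column 5: row 4 has {A, B, C} and column 5 has {A, B, C, D}, leaving only E.
Row 4, column 3: row 4 has {A, B, C, E} and column 3 has {A, B, C}, leaving only D.
So row 4 reads: B A D C E.

B A D C E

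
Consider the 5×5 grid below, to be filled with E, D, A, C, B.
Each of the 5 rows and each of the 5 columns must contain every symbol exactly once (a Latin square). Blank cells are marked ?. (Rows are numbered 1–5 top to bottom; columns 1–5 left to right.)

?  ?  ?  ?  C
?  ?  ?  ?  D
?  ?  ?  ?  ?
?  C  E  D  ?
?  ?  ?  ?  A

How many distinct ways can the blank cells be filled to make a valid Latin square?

56

Row 1, column 1: eliminating its row and column leaves {E, D, A, B}.
Row 1, column 2: eliminating its row and column leaves {E, D, A, B}.
Row 1, column 3: eliminating its row and column leaves {D, A, B}.
Row 1, column 4: eliminating its row and column leaves {E, A, B}.
Row 2, column 1: eliminating its row and column leaves {E, A, C, B}.
Row 2, column 2: eliminating its row and column leaves {E, A, B}.
Row 2, column 3: eliminating its row and column leaves {A, C, B}.
Row 2, column 4: eliminating its row and column leaves {E, A, C, B}.
Row 3, column 1: eliminating its row and column leaves {E, D, A, C, B}.
Row 3, column 2: eliminating its row and column leaves {E, D, A, B}.
Row 3, column 3: eliminating its row and column leaves {D, A, C, B}.
Row 3, column 4: eliminating its row and column leaves {E, A, C, B}.
Row 3, column 5: eliminating its row and column leaves {E, B}.
Row 4, column 1: eliminating its row and column leaves {A, B}.
Row 4, column 5: eliminating its row and column leaves {B}.
Row 5, column 1: eliminating its row and column leaves {E, D, C, B}.
Row 5, column 2: eliminating its row and column leaves {E, D, B}.
Row 5, column 3: eliminating its row and column leaves {D, C, B}.
Row 5, column 4: eliminating its row and column leaves {E, C, B}.
Enumerating the assignments across these blanks that avoid any row or column repeat gives 56 completions.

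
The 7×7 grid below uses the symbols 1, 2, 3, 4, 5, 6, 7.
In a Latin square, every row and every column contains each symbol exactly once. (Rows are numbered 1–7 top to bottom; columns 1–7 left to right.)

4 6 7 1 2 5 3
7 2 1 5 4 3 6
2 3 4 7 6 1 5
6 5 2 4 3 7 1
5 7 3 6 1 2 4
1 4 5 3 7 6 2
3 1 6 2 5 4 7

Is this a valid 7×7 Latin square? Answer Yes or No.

Yes

Each row is a permutation of the 7 symbols, and so is each column.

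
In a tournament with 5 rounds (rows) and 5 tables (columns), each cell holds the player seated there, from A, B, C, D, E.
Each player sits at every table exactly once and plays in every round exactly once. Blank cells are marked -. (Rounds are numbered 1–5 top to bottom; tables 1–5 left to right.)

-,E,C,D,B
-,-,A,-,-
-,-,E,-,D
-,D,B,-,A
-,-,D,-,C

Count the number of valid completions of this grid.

Round 1, table 1: eliminating its round and table leaves {A}.
Round 2, table 1: eliminating its round and table leaves {B, C, D, E}.
Round 2, table 2: eliminating its round and table leaves {B, C}.
Round 2, table 4: eliminating its round and table leaves {B, C, E}.
Round 2, table 5: eliminating its round and table leaves {E}.
Round 3, table 1: eliminating its round and table leaves {A, B, C}.
Round 3, table 2: eliminating its round and table leaves {A, B, C}.
Round 3, table 4: eliminating its round and table leaves {A, B, C}.
Round 4, table 1: eliminating its round and table leaves {C, E}.
Round 4, table 4: eliminating its round and table leaves {C, E}.
Round 5, table 1: eliminating its round and table leaves {A, B, E}.
Round 5, table 2: eliminating its round and table leaves {A, B}.
Round 5, table 4: eliminating its round and table leaves {A, B, E}.
Enumerating the assignments across these blanks that avoid any round or table repeat gives 3 completions.

3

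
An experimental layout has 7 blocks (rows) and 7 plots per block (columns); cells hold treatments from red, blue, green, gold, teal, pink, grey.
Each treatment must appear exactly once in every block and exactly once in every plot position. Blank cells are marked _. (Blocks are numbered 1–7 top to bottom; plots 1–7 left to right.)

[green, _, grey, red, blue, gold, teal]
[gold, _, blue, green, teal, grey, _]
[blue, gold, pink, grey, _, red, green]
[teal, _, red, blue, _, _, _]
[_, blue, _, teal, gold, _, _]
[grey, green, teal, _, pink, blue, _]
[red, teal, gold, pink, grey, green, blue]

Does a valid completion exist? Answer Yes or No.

Block 3, plot 5: block 3 together with plot 5 already contain {red, blue, green, gold, teal, pink, grey} — every symbol — so nothing can go there. The grid has no valid completion.

No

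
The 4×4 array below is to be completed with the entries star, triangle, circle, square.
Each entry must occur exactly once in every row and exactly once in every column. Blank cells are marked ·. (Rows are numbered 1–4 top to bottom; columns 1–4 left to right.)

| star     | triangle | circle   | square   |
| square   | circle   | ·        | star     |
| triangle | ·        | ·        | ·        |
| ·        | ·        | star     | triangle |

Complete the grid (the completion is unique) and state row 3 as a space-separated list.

triangle star square circle

Row 3, column 3: row 3 has {triangle} and column 3 has {star, circle}, leaving only square.
Row 3, column 2: row 3 has {triangle, square} and column 2 has {triangle, circle}, leaving only star.
Row 3, column 4: row 3 has {star, triangle, square} and column 4 has {star, triangle, square}, leaving only circle.
So row 3 reads: triangle star square circle.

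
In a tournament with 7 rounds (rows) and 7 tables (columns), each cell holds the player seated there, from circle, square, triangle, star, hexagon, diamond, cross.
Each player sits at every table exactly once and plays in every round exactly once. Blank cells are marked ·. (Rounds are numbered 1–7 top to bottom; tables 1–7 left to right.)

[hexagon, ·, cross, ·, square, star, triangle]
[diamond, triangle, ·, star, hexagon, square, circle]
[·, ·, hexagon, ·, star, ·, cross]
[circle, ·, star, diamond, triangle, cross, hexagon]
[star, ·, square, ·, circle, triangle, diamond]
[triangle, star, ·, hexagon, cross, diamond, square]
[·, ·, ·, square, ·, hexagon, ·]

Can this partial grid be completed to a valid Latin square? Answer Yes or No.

Round 2, table 3: round 2 together with table 3 already contain {circle, square, triangle, star, hexagon, diamond, cross} — every symbol — so nothing can go there. The grid has no valid completion.

No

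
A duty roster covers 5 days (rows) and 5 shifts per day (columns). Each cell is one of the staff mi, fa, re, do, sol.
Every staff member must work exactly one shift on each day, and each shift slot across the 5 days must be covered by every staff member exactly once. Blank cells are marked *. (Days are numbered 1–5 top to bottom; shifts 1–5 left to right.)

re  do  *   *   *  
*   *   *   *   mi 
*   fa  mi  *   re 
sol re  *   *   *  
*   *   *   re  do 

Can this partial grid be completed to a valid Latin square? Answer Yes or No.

Day 2, shift 2: day 2 has {mi} and shift 2 has {fa, re, do}, so it must be sol.
Day 3, shift 1: day 3 has {mi, fa, re} and shift 1 has {re, sol}, so it must be do.
Day 2, shift 1: day 2 has {mi, sol} and shift 1 has {re, do, sol}, so it must be fa.
Day 2, shift 4: day 2 has {mi, fa, sol} and shift 4 has {re}, so it must be do.
Day 2, shift 3: day 2 has {mi, fa, do, sol} and shift 3 has {mi}, so it must be re.
Day 3, shift 4: day 3 has {mi, fa, re, do} and shift 4 has {re, do}, so it must be sol.
Day 4, shift 5: day 4 has {re, sol} and shift 5 has {mi, re, do}, so it must be fa.
Day 1, shift 5: day 1 has {re, do} and shift 5 has {mi, fa, re, do}, so it must be sol.
Day 1, shift 3: day 1 has {re, do, sol} and shift 3 has {mi, re}, so it must be fa.
Day 1, shift 4: day 1 has {fa, re, do, sol} and shift 4 has {re, do, sol}, so it must be mi.
Now day 4, shift 4: day 4 together with shift 4 already contain {mi, fa, re, do, sol} — every symbol — so nothing can go there. The grid has no valid completion.

No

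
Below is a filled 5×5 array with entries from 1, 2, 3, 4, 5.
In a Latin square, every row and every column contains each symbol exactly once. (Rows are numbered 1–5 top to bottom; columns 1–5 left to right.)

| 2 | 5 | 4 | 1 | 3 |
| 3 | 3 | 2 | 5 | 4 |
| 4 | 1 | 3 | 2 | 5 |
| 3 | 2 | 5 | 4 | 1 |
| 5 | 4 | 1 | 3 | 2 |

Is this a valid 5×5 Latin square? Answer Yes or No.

No

Column 1 contains 3 twice (at rows 2 and 4), so it is not a permutation.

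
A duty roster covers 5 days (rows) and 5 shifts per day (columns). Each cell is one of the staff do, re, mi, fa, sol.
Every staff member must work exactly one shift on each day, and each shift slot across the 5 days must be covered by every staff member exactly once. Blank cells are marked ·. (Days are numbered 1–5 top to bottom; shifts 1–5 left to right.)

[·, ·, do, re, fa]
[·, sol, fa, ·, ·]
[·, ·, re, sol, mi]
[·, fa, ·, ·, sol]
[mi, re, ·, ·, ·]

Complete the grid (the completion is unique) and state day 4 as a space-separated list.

re fa mi do sol

Day 4, shift 3: day 4 has {fa, sol} and shift 3 has {do, re, fa}, leaving only mi.
Day 4, shift 4: day 4 has {mi, fa, sol} and shift 4 has {re, sol}, leaving only do.
Day 4, shift 1: day 4 has {do, mi, fa, sol} and shift 1 has {mi}, leaving only re.
So day 4 reads: re fa mi do sol.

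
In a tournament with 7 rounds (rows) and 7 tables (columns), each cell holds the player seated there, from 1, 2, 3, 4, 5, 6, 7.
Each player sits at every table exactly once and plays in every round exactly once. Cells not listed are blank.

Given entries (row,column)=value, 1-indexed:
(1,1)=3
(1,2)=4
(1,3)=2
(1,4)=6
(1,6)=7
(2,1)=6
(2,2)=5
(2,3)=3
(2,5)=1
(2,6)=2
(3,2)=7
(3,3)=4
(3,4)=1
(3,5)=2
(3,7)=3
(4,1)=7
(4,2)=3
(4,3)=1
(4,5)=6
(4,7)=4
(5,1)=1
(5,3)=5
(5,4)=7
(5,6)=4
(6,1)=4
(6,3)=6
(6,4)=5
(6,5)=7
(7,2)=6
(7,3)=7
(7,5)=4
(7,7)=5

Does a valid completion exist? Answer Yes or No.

Yes

No round or table among the givens repeats a symbol, and propagating forced cells runs into no contradiction.
One valid completion exists (for instance, 3 4 2 6 5 7 1 / 6 5 3 4 1 2 7 / 5 7 4 1 2 6 3 / 7 3 1 2 6 5 4 / 1 2 5 7 3 4 6 / 4 1 6 5 7 3 2 / 2 6 7 3 4 1 5).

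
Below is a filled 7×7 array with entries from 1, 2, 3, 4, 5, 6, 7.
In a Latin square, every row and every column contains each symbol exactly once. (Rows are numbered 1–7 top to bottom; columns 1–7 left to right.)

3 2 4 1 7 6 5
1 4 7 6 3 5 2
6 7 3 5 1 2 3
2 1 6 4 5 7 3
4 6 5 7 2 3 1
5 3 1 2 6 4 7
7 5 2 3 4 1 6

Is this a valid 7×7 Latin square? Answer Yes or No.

No

Column 7 contains 3 twice (at rows 3 and 4), so it is not a permutation.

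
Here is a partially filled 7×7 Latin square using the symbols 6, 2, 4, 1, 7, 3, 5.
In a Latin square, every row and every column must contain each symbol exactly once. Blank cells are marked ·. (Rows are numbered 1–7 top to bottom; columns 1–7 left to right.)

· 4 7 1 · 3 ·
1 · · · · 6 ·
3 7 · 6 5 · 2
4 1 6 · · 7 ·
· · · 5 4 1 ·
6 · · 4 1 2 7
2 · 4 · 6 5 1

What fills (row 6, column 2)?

Row 1, column 1: row 1 has {4, 1, 7, 3} and column 1 has {6, 2, 4, 1, 3}, leaving only 5.
Row 1, column 5: row 1 has {4, 1, 7, 3, 5} and column 5 has {6, 4, 1, 5}, leaving only 2.
Row 1, column 7: row 1 has {2, 4, 1, 7, 3, 5} and column 7 has {2, 1, 7}, leaving only 6.
Row 3, column 3: row 3 has {6, 2, 7, 3, 5} and column 3 has {6, 4, 7}, leaving only 1.
Row 3, column 6: row 3 has {6, 2, 1, 7, 3, 5} and column 6 has {6, 2, 1, 7, 3, 5}, leaving only 4.
Row 4, column 5: row 4 has {6, 4, 1, 7} and column 5 has {6, 2, 4, 1, 5}, leaving only 3.
Row 2, column 5: row 2 has {6, 1} and column 5 has {6, 2, 4, 1, 3, 5}, leaving only 7.
Row 4, column 4: row 4 has {6, 4, 1, 7, 3} and column 4 has {6, 4, 1, 5}, leaving only 2.
Row 2, column 4: row 2 has {6, 1, 7} and column 4 has {6, 2, 4, 1, 5}, leaving only 3.
Row 4, column 7: row 4 has {6, 2, 4, 1, 7, 3} and column 7 has {6, 2, 1, 7}, leaving only 5.
Row 2, column 7: row 2 has {6, 1, 7, 3} and column 7 has {6, 2, 1, 7, 5}, leaving only 4.
Row 5, column 1: row 5 has {4, 1, 5} and column 1 has {6, 2, 4, 1, 3, 5}, leaving only 7.
Row 5, column 7: row 5 has {4, 1, 7, 5} and column 7 has {6, 2, 4, 1, 7, 5}, leaving only 3.
Row 5, column 3: row 5 has {4, 1, 7, 3, 5} and column 3 has {6, 4, 1, 7}, leaving only 2.
Row 2, column 3: row 2 has {6, 4, 1, 7, 3} and column 3 has {6, 2, 4, 1, 7}, leaving only 5.
Row 2, column 2: row 2 has {6, 4, 1, 7, 3, 5} and column 2 has {4, 1, 7}, leaving only 2.
Row 5, column 2: row 5 has {2, 4, 1, 7, 3, 5} and column 2 has {2, 4, 1, 7}, leaving only 6.
Row 6, column 3: row 6 has {6, 2, 4, 1, 7} and column 3 has {6, 2, 4, 1, 7, 5}, leaving only 3.
Row 6 already has {6, 2, 4, 1, 7, 3} and column 2 already has {6, 2, 4, 1, 7}, so row 6, column 2 must be 5.

5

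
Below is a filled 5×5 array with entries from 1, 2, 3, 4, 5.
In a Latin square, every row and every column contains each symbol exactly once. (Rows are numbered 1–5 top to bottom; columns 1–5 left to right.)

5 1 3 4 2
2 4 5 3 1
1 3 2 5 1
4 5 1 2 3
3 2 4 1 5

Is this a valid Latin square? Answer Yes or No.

Row 3 contains 1 twice (at columns 1 and 5), so it is not a permutation.

No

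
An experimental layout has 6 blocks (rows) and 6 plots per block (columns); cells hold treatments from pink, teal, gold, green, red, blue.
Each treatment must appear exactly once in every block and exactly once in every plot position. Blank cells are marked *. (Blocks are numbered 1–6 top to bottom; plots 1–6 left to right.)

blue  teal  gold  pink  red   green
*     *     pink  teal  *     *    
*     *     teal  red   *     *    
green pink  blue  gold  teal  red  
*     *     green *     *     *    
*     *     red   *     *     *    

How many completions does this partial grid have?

Block 2, plot 1: eliminating its block and plot leaves {gold, red}.
Block 2, plot 2: eliminating its block and plot leaves {gold, green, red, blue}.
Block 2, plot 5: eliminating its block and plot leaves {gold, green, blue}.
Block 2, plot 6: eliminating its block and plot leaves {gold, blue}.
Block 3, plot 1: eliminating its block and plot leaves {pink, gold}.
Block 3, plot 2: eliminating its block and plot leaves {gold, green, blue}.
Block 3, plot 5: eliminating its block and plot leaves {pink, gold, green, blue}.
Block 3, plot 6: eliminating its block and plot leaves {pink, gold, blue}.
Block 5, plot 1: eliminating its block and plot leaves {pink, teal, gold, red}.
Block 5, plot 2: eliminating its block and plot leaves {gold, red, blue}.
Block 5, plot 4: eliminating its block and plot leaves {blue}.
Block 5, plot 5: eliminating its block and plot leaves {pink, gold, blue}.
Block 5, plot 6: eliminating its block and plot leaves {pink, teal, gold, blue}.
Block 6, plot 1: eliminating its block and plot leaves {pink, teal, gold}.
Block 6, plot 2: eliminating its block and plot leaves {gold, green, blue}.
Block 6, plot 4: eliminating its block and plot leaves {green, blue}.
Block 6, plot 5: eliminating its block and plot leaves {pink, gold, green, blue}.
Block 6, plot 6: eliminating its block and plot leaves {pink, teal, gold, blue}.
Enumerating the assignments across these blanks that avoid any block or plot repeat gives 14 completions.

14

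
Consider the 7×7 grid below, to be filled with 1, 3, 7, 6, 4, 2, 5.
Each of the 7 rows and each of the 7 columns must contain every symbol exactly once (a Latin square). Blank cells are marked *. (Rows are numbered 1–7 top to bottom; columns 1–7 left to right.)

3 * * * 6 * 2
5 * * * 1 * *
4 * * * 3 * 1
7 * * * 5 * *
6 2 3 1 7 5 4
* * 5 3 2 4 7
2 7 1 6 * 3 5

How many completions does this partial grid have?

7

Row 1, column 2: eliminating its row and column leaves {1, 4, 5}.
Row 1, column 3: eliminating its row and column leaves {7, 4}.
Row 1, column 4: eliminating its row and column leaves {7, 4, 5}.
Row 1, column 6: eliminating its row and column leaves {1, 7}.
Row 2, column 2: eliminating its row and column leaves {3, 6, 4}.
Row 2, column 3: eliminating its row and column leaves {7, 6, 4, 2}.
Row 2, column 4: eliminating its row and column leaves {7, 4, 2}.
Row 2, column 6: eliminating its row and column leaves {7, 6, 2}.
Row 2, column 7: eliminating its row and column leaves {3, 6}.
Row 3, column 2: eliminating its row and column leaves {6, 5}.
Row 3, column 3: eliminating its row and column leaves {7, 6, 2}.
Row 3, column 4: eliminating its row and column leaves {7, 2, 5}.
Row 3, column 6: eliminating its row and column leaves {7, 6, 2}.
Row 4, column 2: eliminating its row and column leaves {1, 3, 6, 4}.
Row 4, column 3: eliminating its row and column leaves {6, 4, 2}.
Row 4, column 4: eliminating its row and column leaves {4, 2}.
Row 4, column 6: eliminating its row and column leaves {1, 6, 2}.
Row 4, column 7: eliminating its row and column leaves {3, 6}.
Row 6, column 1: eliminating its row and column leaves {1}.
Row 6, column 2: eliminating its row and column leaves {1, 6}.
Row 7, column 5: eliminating its row and column leaves {4}.
Enumerating the assignments across these blanks that avoid any row or column repeat gives 7 completions.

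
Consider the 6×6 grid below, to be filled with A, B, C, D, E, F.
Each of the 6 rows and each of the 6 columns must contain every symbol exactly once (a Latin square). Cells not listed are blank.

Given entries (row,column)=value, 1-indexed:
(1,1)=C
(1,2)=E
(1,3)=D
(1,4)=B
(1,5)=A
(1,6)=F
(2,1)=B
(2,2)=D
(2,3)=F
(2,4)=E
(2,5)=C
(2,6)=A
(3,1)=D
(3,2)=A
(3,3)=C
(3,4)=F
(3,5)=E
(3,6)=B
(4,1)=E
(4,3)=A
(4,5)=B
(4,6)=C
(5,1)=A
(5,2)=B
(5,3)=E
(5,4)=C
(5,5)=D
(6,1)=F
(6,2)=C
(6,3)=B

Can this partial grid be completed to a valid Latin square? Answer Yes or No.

Row 5, column 6: row 5 together with column 6 already contain {A, B, C, D, E, F} — every symbol — so nothing can go there. The grid has no valid completion.

No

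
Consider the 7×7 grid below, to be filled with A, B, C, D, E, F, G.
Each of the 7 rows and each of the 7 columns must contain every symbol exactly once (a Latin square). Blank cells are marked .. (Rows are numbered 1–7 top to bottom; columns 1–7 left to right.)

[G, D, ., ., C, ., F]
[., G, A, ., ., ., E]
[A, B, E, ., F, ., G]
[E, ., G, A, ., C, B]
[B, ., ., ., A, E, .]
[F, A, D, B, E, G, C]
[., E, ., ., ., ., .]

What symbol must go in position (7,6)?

B

Row 1, column 3: row 1 has {C, D, F, G} and column 3 has {A, D, E, G}, leaving only B.
Row 1, column 4: row 1 has {B, C, D, F, G} and column 4 has {A, B}, leaving only E.
Row 1, column 6: row 1 has {B, C, D, E, F, G} and column 6 has {C, E, G}, leaving only A.
Row 3, column 6: row 3 has {A, B, E, F, G} and column 6 has {A, C, E, G}, leaving only D.
Row 3, column 4: row 3 has {A, B, D, E, F, G} and column 4 has {A, B, E}, leaving only C.
Row 4, column 2: row 4 has {A, B, C, E, G} and column 2 has {A, B, D, E, G}, leaving only F.
Row 4, column 5: row 4 has {A, B, C, E, F, G} and column 5 has {A, C, E, F}, leaving only D.
Row 2, column 5: row 2 has {A, E, G} and column 5 has {A, C, D, E, F}, leaving only B.
Row 2, column 6: row 2 has {A, B, E, G} and column 6 has {A, C, D, E, G}, leaving only F.
Row 7 already has {E} and column 6 already has {A, C, D, E, F, G}, so row 7, column 6 must be B.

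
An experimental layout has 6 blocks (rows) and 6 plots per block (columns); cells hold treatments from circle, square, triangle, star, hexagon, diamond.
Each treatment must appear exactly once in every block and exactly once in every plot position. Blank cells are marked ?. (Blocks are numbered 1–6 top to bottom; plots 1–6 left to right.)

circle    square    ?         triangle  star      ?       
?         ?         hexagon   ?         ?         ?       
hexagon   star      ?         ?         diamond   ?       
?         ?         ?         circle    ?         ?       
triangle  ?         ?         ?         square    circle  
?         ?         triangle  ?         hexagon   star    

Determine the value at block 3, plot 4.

Block 3 already has {star, hexagon, diamond} and plot 4 already has {circle, triangle}, so block 3, plot 4 must be square.

square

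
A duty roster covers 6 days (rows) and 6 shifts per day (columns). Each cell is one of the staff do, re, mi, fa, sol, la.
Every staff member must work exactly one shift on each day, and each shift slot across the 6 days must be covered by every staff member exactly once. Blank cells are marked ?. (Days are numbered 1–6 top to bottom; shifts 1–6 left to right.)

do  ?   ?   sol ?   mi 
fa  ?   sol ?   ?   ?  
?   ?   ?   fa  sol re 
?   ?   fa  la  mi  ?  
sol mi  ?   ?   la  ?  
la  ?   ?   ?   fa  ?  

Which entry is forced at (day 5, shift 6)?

Day 1, shift 5: day 1 has {do, mi, sol} and shift 5 has {mi, fa, sol, la}, leaving only re.
Day 1, shift 3: day 1 has {do, re, mi, sol} and shift 3 has {fa, sol}, leaving only la.
Day 1, shift 2: day 1 has {do, re, mi, sol, la} and shift 2 has {mi}, leaving only fa.
Day 2, shift 5: day 2 has {fa, sol} and shift 5 has {re, mi, fa, sol, la}, leaving only do.
Day 2, shift 6: day 2 has {do, fa, sol} and shift 6 has {re, mi}, leaving only la.
Day 2, shift 2: day 2 has {do, fa, sol, la} and shift 2 has {mi, fa}, leaving only re.
Day 2, shift 4: day 2 has {do, re, fa, sol, la} and shift 4 has {fa, sol, la}, leaving only mi.
Day 3, shift 1: day 3 has {re, fa, sol} and shift 1 has {do, fa, sol, la}, leaving only mi.
Day 3, shift 3: day 3 has {re, mi, fa, sol} and shift 3 has {fa, sol, la}, leaving only do.
Day 3, shift 2: day 3 has {do, re, mi, fa, sol} and shift 2 has {re, mi, fa}, leaving only la.
Day 4, shift 1: day 4 has {mi, fa, la} and shift 1 has {do, mi, fa, sol, la}, leaving only re.
Day 5, shift 3: day 5 has {mi, sol, la} and shift 3 has {do, fa, sol, la}, leaving only re.
Day 5, shift 4: day 5 has {re, mi, sol, la} and shift 4 has {mi, fa, sol, la}, leaving only do.
Day 5 already has {do, re, mi, sol, la} and shift 6 already has {re, mi, la}, so day 5, shift 6 must be fa.

fa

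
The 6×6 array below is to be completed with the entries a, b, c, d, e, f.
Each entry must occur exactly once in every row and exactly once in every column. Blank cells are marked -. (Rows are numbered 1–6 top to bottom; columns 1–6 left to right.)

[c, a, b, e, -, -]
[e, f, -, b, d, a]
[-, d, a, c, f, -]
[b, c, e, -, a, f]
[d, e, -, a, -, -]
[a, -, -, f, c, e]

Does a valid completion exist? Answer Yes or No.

No

Row 1, column 5: row 1 together with column 5 already contain {a, b, c, d, e, f} — every symbol — so nothing can go there. The grid has no valid completion.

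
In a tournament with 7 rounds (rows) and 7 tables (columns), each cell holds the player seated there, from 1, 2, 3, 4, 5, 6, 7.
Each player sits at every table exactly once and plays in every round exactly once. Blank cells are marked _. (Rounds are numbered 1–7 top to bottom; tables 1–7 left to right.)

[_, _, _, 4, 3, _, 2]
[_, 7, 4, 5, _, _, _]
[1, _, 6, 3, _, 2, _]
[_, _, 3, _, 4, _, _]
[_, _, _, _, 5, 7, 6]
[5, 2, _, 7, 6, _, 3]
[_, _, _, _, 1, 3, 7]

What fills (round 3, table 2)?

5

Round 2, table 5: round 2 has {4, 5, 7} and table 5 has {1, 3, 4, 5, 6}, leaving only 2.
Round 2, table 7: round 2 has {2, 4, 5, 7} and table 7 has {2, 3, 6, 7}, leaving only 1.
Round 2, table 6: round 2 has {1, 2, 4, 5, 7} and table 6 has {2, 3, 7}, leaving only 6.
Round 2, table 1: round 2 has {1, 2, 4, 5, 6, 7} and table 1 has {1, 5}, leaving only 3.
Round 3, table 5: round 3 has {1, 2, 3, 6} and table 5 has {1, 2, 3, 4, 5, 6}, leaving only 7.
Round 4, table 7: round 4 has {3, 4} and table 7 has {1, 2, 3, 6, 7}, leaving only 5.
Round 3, table 7: round 3 has {1, 2, 3, 6, 7} and table 7 has {1, 2, 3, 5, 6, 7}, leaving only 4.
Round 3 already has {1, 2, 3, 4, 6, 7} and table 2 already has {2, 7}, so round 3, table 2 must be 5.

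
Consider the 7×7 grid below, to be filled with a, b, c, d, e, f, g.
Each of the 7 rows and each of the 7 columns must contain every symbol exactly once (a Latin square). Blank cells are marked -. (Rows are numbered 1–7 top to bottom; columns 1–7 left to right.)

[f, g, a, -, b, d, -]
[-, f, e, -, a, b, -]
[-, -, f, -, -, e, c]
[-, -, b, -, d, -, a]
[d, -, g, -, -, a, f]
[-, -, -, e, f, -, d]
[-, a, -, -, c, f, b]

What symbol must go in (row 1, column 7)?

e

Row 1 already has {a, b, d, f, g} and column 7 already has {a, b, c, d, f}, so row 1, column 7 must be e.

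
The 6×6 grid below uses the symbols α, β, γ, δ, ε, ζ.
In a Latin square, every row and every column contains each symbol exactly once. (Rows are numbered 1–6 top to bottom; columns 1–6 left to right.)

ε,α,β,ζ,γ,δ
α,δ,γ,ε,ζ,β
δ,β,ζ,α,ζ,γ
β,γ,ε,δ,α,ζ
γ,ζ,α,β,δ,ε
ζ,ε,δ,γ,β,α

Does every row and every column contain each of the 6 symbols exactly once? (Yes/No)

Row 3 contains ζ twice (at columns 3 and 5), so it is not a permutation.

No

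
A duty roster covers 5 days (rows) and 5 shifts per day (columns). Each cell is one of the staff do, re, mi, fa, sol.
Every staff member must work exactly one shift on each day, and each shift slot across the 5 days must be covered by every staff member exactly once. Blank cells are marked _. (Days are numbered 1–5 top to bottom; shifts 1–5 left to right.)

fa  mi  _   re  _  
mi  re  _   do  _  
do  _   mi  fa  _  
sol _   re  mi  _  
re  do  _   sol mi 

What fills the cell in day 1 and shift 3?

do

Day 3, shift 2: day 3 has {do, mi, fa} and shift 2 has {do, re, mi}, leaving only sol.
Day 3, shift 5: day 3 has {do, mi, fa, sol} and shift 5 has {mi}, leaving only re.
Day 4, shift 2: day 4 has {re, mi, sol} and shift 2 has {do, re, mi, sol}, leaving only fa.
Day 4, shift 5: day 4 has {re, mi, fa, sol} and shift 5 has {re, mi}, leaving only do.
Day 1, shift 5: day 1 has {re, mi, fa} and shift 5 has {do, re, mi}, leaving only sol.
Day 1 already has {re, mi, fa, sol} and shift 3 already has {re, mi}, so day 1, shift 3 must be do.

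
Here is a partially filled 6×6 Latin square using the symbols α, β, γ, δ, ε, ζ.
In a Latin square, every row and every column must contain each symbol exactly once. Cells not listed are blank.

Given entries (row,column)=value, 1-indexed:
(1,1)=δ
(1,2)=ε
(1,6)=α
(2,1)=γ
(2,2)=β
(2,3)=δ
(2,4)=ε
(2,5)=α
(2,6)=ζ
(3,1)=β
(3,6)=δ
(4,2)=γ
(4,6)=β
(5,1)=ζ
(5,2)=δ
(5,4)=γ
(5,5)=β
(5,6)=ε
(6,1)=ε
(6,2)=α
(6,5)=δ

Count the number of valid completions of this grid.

3

Row 1, column 3: eliminating its row and column leaves {β, γ, ζ}.
Row 1, column 4: eliminating its row and column leaves {β, ζ}.
Row 1, column 5: eliminating its row and column leaves {γ, ζ}.
Row 3, column 2: eliminating its row and column leaves {ζ}.
Row 3, column 3: eliminating its row and column leaves {α, γ, ε, ζ}.
Row 3, column 4: eliminating its row and column leaves {α, ζ}.
Row 3, column 5: eliminating its row and column leaves {γ, ε, ζ}.
Row 4, column 1: eliminating its row and column leaves {α}.
Row 4, column 3: eliminating its row and column leaves {α, ε, ζ}.
Row 4, column 4: eliminating its row and column leaves {α, δ, ζ}.
Row 4, column 5: eliminating its row and column leaves {ε, ζ}.
Row 5, column 3: eliminating its row and column leaves {α}.
Row 6, column 3: eliminating its row and column leaves {β, γ, ζ}.
Row 6, column 4: eliminating its row and column leaves {β, ζ}.
Row 6, column 6: eliminating its row and column leaves {γ}.
Enumerating the assignments across these blanks that avoid any row or column repeat gives 3 completions.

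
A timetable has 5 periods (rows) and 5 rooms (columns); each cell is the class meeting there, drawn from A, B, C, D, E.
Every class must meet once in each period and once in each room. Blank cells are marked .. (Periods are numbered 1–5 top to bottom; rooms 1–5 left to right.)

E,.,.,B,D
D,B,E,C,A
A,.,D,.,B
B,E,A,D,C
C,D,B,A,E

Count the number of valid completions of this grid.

Period 1, room 2: eliminating its period and room leaves {A, C}.
Period 1, room 3: eliminating its period and room leaves {C}.
Period 3, room 2: eliminating its period and room leaves {C}.
Period 3, room 4: eliminating its period and room leaves {E}.
Only one assignment across all blanks avoids any period or room repeat, giving 1 completion.

1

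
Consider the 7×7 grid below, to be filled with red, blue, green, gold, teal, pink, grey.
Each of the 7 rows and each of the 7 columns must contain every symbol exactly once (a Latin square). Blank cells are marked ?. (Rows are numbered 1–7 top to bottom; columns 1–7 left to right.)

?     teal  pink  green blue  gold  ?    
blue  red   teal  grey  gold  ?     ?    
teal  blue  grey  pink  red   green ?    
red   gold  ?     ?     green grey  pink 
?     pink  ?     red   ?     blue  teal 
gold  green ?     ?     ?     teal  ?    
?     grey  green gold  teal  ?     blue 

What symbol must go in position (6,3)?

Row 1, column 1: row 1 has {blue, green, gold, teal, pink} and column 1 has {red, blue, gold, teal}, leaving only grey.
Row 1, column 7: row 1 has {blue, green, gold, teal, pink, grey} and column 7 has {blue, teal, pink}, leaving only red.
Row 2, column 6: row 2 has {red, blue, gold, teal, grey} and column 6 has {blue, green, gold, teal, grey}, leaving only pink.
Row 2, column 7: row 2 has {red, blue, gold, teal, pink, grey} and column 7 has {red, blue, teal, pink}, leaving only green.
Row 3, column 7: row 3 has {red, blue, green, teal, pink, grey} and column 7 has {red, blue, green, teal, pink}, leaving only gold.
Row 4, column 3: row 4 has {red, green, gold, pink, grey} and column 3 has {green, teal, pink, grey}, leaving only blue.
Row 6 already has {green, gold, teal} and column 3 already has {blue, green, teal, pink, grey}, so row 6, column 3 must be red.

red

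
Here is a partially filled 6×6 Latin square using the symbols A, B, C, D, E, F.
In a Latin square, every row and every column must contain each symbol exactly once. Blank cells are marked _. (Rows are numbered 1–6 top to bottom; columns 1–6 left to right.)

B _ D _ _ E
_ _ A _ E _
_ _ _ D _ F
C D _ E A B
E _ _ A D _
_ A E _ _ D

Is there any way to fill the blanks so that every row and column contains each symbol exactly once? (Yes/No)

Row 2, column 6: row 2 has {A, E} and column 6 has {B, D, E, F}, so it must be C.
Now row 5, column 6: row 5 together with column 6 already contain {A, B, C, D, E, F} — every symbol — so nothing can go there. The grid has no valid completion.

No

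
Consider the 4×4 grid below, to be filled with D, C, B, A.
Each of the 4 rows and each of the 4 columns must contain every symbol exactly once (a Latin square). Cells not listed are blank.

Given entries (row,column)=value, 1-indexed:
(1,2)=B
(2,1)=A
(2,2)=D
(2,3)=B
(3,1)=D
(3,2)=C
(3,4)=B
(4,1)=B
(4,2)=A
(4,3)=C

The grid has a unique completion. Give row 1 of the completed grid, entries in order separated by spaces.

C B D A

Row 1, column 1: row 1 has {B} and column 1 has {D, B, A}, leaving only C.
Row 2, column 4: row 2 has {D, B, A} and column 4 has {B}, leaving only C.
Row 3, column 3: row 3 has {D, C, B} and column 3 has {C, B}, leaving only A.
Row 1, column 3: row 1 has {C, B} and column 3 has {C, B, A}, leaving only D.
Row 1, column 4: row 1 has {D, C, B} and column 4 has {C, B}, leaving only A.
So row 1 reads: C B D A.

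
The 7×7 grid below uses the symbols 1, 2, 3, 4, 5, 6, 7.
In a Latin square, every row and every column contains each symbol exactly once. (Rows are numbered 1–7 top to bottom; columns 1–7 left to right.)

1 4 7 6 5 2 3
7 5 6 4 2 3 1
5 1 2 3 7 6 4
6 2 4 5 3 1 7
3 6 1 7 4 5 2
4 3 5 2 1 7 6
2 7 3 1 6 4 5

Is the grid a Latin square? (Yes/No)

Yes

Each row is a permutation of the 7 symbols, and so is each column.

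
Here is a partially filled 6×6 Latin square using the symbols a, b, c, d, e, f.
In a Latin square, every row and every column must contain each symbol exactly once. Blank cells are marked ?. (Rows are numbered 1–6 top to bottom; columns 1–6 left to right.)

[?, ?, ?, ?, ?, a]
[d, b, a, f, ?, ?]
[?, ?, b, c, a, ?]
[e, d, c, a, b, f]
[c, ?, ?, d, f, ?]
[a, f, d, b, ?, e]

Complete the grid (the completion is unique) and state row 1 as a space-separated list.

Row 1, column 4: row 1 has {a} and column 4 has {a, b, c, d, f}, leaving only e.
Row 1, column 2: row 1 has {a, e} and column 2 has {b, d, f}, leaving only c.
Row 1, column 3: row 1 has {a, c, e} and column 3 has {a, b, c, d}, leaving only f.
Row 1, column 1: row 1 has {a, c, e, f} and column 1 has {a, c, d, e}, leaving only b.
Row 1, column 5: row 1 has {a, b, c, e, f} and column 5 has {a, b, f}, leaving only d.
So row 1 reads: b c f e d a.

b c f e d a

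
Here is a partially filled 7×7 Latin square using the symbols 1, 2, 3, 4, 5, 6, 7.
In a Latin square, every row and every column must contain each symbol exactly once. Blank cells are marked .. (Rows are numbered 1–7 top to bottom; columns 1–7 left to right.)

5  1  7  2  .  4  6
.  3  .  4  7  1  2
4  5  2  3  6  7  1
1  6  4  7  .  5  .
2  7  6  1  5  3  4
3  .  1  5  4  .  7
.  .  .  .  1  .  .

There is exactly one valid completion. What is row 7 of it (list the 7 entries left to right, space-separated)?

Row 7, column 4: row 7 has {1} and column 4 has {1, 2, 3, 4, 5, 7}, leaving only 6.
Row 7, column 1: row 7 has {1, 6} and column 1 has {1, 2, 3, 4, 5}, leaving only 7.
Row 7, column 6: row 7 has {1, 6, 7} and column 6 has {1, 3, 4, 5, 7}, leaving only 2.
Row 7, column 2: row 7 has {1, 2, 6, 7} and column 2 has {1, 3, 5, 6, 7}, leaving only 4.
Row 1, column 5: row 1 has {1, 2, 4, 5, 6, 7} and column 5 has {1, 4, 5, 6, 7}, leaving only 3.
Row 2, column 1: row 2 has {1, 2, 3, 4, 7} and column 1 has {1, 2, 3, 4, 5, 7}, leaving only 6.
Row 2, column 3: row 2 has {1, 2, 3, 4, 6, 7} and column 3 has {1, 2, 4, 6, 7}, leaving only 5.
Row 7, column 3: row 7 has {1, 2, 4, 6, 7} and column 3 has {1, 2, 4, 5, 6, 7}, leaving only 3.
Row 7, column 7: row 7 has {1, 2, 3, 4, 6, 7} and column 7 has {1, 2, 4, 6, 7}, leaving only 5.
So row 7 reads: 7 4 3 6 1 2 5.

7 4 3 6 1 2 5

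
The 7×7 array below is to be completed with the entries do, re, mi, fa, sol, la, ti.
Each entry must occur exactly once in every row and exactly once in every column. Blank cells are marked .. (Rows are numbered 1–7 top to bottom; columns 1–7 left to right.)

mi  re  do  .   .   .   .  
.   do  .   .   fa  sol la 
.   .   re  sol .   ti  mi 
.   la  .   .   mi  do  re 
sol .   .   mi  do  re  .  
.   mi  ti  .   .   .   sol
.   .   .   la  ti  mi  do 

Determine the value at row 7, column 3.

Row 2, column 3: row 2 has {do, fa, sol, la} and column 3 has {do, re, ti}, leaving only mi.
Row 3, column 2: row 3 has {re, mi, sol, ti} and column 2 has {do, re, mi, la}, leaving only fa.
Row 3, column 5: row 3 has {re, mi, fa, sol, ti} and column 5 has {do, mi, fa, ti}, leaving only la.
Row 1, column 5: row 1 has {do, re, mi} and column 5 has {do, mi, fa, la, ti}, leaving only sol.
Row 3, column 1: row 3 has {re, mi, fa, sol, la, ti} and column 1 has {mi, sol}, leaving only do.
Row 5, column 2: row 5 has {do, re, mi, sol} and column 2 has {do, re, mi, fa, la}, leaving only ti.
Row 5, column 7: row 5 has {do, re, mi, sol, ti} and column 7 has {do, re, mi, sol, la}, leaving only fa.
Row 1, column 7: row 1 has {do, re, mi, sol} and column 7 has {do, re, mi, fa, sol, la}, leaving only ti.
Row 1, column 4: row 1 has {do, re, mi, sol, ti} and column 4 has {mi, sol, la}, leaving only fa.
Row 1, column 6: row 1 has {do, re, mi, fa, sol, ti} and column 6 has {do, re, mi, sol, ti}, leaving only la.
Row 4, column 4: row 4 has {do, re, mi, la} and column 4 has {mi, fa, sol, la}, leaving only ti.
Row 2, column 4: row 2 has {do, mi, fa, sol, la} and column 4 has {mi, fa, sol, la, ti}, leaving only re.
Row 2, column 1: row 2 has {do, re, mi, fa, sol, la} and column 1 has {do, mi, sol}, leaving only ti.
Row 4, column 1: row 4 has {do, re, mi, la, ti} and column 1 has {do, mi, sol, ti}, leaving only fa.
Row 4, column 3: row 4 has {do, re, mi, fa, la, ti} and column 3 has {do, re, mi, ti}, leaving only sol.
Row 7 already has {do, mi, la, ti} and column 3 already has {do, re, mi, sol, ti}, so row 7, column 3 must be fa.

fa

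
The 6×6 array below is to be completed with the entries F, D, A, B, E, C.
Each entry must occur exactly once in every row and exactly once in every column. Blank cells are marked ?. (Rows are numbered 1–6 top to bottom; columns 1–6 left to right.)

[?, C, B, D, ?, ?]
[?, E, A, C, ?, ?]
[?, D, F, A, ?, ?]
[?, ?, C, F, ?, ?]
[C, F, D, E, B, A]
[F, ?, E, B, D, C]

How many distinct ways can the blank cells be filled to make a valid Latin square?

Row 1, column 1: eliminating its row and column leaves {A, E}.
Row 1, column 5: eliminating its row and column leaves {F, A, E}.
Row 1, column 6: eliminating its row and column leaves {F, E}.
Row 2, column 1: eliminating its row and column leaves {D, B}.
Row 2, column 5: eliminating its row and column leaves {F}.
Row 2, column 6: eliminating its row and column leaves {F, D, B}.
Row 3, column 1: eliminating its row and column leaves {B, E}.
Row 3, column 5: eliminating its row and column leaves {E, C}.
Row 3, column 6: eliminating its row and column leaves {B, E}.
Row 4, column 1: eliminating its row and column leaves {D, A, B, E}.
Row 4, column 2: eliminating its row and column leaves {A, B}.
Row 4, column 5: eliminating its row and column leaves {A, E}.
Row 4, column 6: eliminating its row and column leaves {D, B, E}.
Row 6, column 2: eliminating its row and column leaves {A}.
Enumerating the assignments across these blanks that avoid any row or column repeat gives 3 completions.

3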